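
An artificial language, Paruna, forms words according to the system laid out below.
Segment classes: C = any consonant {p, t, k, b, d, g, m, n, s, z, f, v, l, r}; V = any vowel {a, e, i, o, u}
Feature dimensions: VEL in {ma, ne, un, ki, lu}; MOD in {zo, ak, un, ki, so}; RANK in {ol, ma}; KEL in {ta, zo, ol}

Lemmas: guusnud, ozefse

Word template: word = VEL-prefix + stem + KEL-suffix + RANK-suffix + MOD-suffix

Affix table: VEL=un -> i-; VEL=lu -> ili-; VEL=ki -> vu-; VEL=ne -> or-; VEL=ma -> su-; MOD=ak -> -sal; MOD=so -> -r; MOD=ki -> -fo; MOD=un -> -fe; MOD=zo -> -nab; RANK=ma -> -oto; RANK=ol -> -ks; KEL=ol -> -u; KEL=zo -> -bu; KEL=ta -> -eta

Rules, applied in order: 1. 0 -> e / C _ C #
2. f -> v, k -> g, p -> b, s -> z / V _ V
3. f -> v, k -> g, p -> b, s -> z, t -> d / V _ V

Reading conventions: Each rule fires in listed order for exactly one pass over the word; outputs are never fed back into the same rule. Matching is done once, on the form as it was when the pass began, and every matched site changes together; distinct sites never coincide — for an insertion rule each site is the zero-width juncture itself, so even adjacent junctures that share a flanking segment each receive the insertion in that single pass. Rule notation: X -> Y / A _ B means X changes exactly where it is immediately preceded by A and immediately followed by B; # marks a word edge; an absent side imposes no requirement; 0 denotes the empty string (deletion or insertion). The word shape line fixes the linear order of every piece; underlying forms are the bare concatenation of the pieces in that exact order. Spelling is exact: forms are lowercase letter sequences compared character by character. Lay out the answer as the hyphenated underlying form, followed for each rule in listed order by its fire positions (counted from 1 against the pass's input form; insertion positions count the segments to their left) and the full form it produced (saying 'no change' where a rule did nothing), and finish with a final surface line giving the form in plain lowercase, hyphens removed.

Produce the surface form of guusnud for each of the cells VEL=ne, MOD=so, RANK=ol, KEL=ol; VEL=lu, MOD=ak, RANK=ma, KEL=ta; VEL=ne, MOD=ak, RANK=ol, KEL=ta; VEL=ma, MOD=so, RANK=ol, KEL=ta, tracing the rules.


cell VEL=ne, MOD=so, RANK=ol, KEL=ol:
underlying: or-guusnud-u-ks-r
1. 0 -> e / C _ C #: inserts after position(s) 12: orguusnudukser
2. f -> v, k -> g, p -> b, s -> z / V _ V: no change
3. f -> v, k -> g, p -> b, s -> z, t -> d / V _ V: no change
surface: orguusnudukser

cell VEL=lu, MOD=ak, RANK=ma, KEL=ta:
underlying: ili-guusnud-eta-oto-sal
1. 0 -> e / C _ C #: no change
2. f -> v, k -> g, p -> b, s -> z / V _ V: fires at position(s) 17: iliguusnudetaotozal
3. f -> v, k -> g, p -> b, s -> z, t -> d / V _ V: fires at position(s) 12, 15: iliguusnudedaodozal
surface: iliguusnudedaodozal

cell VEL=ne, MOD=ak, RANK=ol, KEL=ta:
underlying: or-guusnud-eta-ks-sal
1. 0 -> e / C _ C #: no change
2. f -> v, k -> g, p -> b, s -> z / V _ V: no change
3. f -> v, k -> g, p -> b, s -> z, t -> d / V _ V: fires at position(s) 11: orguusnudedakssal
surface: orguusnudedakssal

cell VEL=ma, MOD=so, RANK=ol, KEL=ta:
underlying: su-guusnud-eta-ks-r
1. 0 -> e / C _ C #: inserts after position(s) 14: suguusnudetakser
2. f -> v, k -> g, p -> b, s -> z / V _ V: no change
3. f -> v, k -> g, p -> b, s -> z, t -> d / V _ V: fires at position(s) 11: suguusnudedakser
surface: suguusnudedakser


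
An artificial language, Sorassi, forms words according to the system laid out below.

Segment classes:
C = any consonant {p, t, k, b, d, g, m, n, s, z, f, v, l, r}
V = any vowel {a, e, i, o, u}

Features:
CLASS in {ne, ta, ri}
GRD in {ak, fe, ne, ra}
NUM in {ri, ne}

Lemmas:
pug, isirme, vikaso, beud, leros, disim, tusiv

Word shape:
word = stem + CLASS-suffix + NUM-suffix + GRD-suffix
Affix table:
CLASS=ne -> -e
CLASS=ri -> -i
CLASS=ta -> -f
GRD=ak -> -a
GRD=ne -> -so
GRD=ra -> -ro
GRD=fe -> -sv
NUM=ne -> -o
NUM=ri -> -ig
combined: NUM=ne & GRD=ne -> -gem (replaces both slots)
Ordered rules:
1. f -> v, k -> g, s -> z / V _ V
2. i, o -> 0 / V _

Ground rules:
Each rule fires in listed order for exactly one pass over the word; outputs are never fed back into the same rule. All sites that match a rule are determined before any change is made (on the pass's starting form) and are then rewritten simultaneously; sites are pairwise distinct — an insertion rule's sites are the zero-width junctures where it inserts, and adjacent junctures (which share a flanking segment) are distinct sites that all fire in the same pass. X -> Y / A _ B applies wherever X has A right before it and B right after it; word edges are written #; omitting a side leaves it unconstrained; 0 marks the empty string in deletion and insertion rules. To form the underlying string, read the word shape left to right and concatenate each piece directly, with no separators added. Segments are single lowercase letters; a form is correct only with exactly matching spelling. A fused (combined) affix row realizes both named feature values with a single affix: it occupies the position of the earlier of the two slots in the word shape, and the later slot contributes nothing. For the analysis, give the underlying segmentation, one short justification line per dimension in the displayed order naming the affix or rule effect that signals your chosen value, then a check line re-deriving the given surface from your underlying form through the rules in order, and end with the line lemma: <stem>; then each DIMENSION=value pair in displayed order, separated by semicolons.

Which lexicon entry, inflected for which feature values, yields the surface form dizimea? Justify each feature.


underlying: disim-e-o-a
CLASS=ne - signalled by the affix -e
GRD=ak - signalled by the affix -a
NUM=ne - signalled by the affix -o
check: disimeoa -> dizimeoa -> dizimea
lemma: disim; CLASS=ne; GRD=ak; NUM=ne


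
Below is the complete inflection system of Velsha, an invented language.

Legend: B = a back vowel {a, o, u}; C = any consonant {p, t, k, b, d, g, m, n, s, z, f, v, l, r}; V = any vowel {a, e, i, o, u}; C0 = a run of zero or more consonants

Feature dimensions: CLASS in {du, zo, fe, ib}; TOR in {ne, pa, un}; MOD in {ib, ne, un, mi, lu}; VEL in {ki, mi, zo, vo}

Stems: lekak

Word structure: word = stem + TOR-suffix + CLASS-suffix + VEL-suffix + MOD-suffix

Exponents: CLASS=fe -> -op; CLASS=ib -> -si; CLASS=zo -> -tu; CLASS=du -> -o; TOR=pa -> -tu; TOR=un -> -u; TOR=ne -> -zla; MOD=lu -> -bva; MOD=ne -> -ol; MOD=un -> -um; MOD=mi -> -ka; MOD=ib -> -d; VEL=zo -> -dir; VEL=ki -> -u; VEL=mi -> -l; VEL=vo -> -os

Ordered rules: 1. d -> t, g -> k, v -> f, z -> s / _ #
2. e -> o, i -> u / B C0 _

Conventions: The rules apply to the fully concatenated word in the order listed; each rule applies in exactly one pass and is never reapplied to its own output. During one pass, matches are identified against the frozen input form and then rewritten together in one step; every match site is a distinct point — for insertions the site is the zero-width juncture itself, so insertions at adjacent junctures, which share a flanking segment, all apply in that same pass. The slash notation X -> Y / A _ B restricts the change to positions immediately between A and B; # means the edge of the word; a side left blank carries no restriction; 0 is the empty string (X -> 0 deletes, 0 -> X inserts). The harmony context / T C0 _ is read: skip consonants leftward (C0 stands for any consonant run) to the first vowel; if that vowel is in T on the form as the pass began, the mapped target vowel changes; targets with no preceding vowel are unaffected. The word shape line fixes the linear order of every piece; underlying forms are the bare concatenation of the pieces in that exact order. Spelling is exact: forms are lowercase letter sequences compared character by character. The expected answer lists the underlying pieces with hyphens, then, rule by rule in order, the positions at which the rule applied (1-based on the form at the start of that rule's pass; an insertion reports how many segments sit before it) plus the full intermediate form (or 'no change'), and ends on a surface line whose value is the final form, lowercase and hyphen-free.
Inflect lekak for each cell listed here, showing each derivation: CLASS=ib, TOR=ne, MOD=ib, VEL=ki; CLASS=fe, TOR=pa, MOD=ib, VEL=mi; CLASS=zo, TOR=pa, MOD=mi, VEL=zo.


cell CLASS=ib, TOR=ne, MOD=ib, VEL=ki:
underlying: lekak-zla-si-u-d
1. d -> t, g -> k, v -> f, z -> s / _ #: fires at position(s) 12: lekakzlasiut
2. e -> o, i -> u / B C0 _: fires at position(s) 10: lekakzlasuut
surface: lekakzlasuut

cell CLASS=fe, TOR=pa, MOD=ib, VEL=mi:
underlying: lekak-tu-op-l-d
1. d -> t, g -> k, v -> f, z -> s / _ #: fires at position(s) 11: lekaktuoplt
2. e -> o, i -> u / B C0 _: no change
surface: lekaktuoplt

cell CLASS=zo, TOR=pa, MOD=mi, VEL=zo:
underlying: lekak-tu-tu-dir-ka
1. d -> t, g -> k, v -> f, z -> s / _ #: no change
2. e -> o, i -> u / B C0 _: fires at position(s) 11: lekaktutudurka
surface: lekaktutudurka


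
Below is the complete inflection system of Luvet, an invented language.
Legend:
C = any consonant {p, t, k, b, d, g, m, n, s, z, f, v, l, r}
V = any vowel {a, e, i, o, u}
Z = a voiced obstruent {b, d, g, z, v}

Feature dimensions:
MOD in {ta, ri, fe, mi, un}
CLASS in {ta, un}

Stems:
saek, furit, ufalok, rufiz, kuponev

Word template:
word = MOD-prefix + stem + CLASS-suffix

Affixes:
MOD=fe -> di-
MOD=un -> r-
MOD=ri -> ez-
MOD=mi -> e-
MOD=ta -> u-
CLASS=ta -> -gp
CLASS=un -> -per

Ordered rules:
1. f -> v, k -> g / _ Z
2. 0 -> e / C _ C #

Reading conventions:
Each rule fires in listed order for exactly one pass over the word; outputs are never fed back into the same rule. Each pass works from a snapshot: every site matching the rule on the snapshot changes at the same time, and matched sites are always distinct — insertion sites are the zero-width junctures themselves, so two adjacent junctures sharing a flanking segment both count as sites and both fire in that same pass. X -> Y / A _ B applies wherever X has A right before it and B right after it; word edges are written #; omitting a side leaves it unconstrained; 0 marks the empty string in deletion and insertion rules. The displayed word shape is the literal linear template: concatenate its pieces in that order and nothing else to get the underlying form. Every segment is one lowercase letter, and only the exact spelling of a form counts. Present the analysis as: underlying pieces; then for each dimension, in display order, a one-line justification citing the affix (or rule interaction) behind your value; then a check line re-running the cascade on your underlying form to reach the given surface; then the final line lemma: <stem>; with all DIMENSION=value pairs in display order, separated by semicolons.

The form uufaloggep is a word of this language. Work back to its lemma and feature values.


underlying: u-ufalok-gp
MOD=ta - signalled by the affix u-
CLASS=ta - signalled by the affix -gp
check: uufalokgp -> uufaloggp -> uufaloggep
lemma: ufalok; MOD=ta; CLASS=ta


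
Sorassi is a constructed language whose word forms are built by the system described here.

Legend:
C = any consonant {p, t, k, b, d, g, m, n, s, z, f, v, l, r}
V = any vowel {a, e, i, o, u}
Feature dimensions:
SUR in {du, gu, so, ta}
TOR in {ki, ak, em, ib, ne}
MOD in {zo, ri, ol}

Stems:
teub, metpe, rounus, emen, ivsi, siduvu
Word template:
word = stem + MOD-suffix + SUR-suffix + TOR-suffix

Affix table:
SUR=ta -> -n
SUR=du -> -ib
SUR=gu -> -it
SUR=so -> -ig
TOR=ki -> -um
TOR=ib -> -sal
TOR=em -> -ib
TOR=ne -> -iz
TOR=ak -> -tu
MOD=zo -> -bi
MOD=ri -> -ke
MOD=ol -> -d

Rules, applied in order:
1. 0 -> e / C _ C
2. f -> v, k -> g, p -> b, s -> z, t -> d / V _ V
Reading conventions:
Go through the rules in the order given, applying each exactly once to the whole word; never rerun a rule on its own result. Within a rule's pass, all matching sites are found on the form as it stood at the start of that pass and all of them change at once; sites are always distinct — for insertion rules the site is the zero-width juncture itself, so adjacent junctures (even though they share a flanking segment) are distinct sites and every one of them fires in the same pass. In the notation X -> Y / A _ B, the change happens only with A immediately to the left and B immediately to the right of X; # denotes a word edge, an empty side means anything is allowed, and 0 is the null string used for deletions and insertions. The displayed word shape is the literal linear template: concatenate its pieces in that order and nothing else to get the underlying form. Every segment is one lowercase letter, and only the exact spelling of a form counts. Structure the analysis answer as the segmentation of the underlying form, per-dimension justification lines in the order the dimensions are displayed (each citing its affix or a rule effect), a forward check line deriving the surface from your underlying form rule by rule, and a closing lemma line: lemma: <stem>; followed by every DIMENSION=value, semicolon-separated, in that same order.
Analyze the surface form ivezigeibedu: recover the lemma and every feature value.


underlying: ivsi-ke-ib-tu
SUR=du - signalled by the affix -ib
TOR=ak - signalled by the affix -tu
MOD=ri - signalled by the affix -ke
check: ivsikeibtu -> ivesikeibetu -> ivezigeibedu
lemma: ivsi; SUR=du; TOR=ak; MOD=ri


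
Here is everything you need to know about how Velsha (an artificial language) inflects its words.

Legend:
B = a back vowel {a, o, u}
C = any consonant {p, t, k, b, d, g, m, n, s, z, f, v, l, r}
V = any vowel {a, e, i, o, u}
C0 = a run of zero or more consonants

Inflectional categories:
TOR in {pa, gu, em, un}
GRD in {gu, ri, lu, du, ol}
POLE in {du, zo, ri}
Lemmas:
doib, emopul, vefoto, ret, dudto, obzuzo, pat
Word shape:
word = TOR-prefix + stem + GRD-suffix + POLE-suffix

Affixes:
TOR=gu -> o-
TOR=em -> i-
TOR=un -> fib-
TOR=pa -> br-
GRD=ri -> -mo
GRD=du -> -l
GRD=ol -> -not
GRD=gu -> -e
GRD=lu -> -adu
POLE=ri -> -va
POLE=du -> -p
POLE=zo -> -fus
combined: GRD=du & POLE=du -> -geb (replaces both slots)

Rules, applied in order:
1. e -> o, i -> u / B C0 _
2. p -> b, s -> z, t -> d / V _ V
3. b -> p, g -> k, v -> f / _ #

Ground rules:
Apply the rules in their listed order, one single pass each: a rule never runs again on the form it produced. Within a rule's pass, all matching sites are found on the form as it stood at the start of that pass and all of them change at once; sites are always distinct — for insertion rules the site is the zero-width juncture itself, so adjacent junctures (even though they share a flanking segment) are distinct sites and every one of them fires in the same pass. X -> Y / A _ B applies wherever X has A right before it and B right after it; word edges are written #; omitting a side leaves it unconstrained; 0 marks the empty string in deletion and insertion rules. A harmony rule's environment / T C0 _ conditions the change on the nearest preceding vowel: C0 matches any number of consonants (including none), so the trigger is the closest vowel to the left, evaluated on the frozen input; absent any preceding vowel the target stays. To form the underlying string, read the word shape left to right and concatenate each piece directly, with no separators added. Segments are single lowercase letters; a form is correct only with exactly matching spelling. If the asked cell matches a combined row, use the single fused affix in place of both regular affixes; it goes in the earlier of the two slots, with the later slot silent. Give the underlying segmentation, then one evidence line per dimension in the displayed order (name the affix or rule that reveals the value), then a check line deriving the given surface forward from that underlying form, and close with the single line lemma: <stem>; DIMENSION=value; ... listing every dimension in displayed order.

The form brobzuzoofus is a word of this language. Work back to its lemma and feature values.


underlying: br-obzuzo-e-fus
TOR=pa - signalled by the affix br-
GRD=gu - signalled by the affix -e
POLE=zo - signalled by the affix -fus
check: brobzuzoefus -> brobzuzoofus -> brobzuzoofus -> brobzuzoofus
lemma: obzuzo; TOR=pa; GRD=gu; POLE=zo


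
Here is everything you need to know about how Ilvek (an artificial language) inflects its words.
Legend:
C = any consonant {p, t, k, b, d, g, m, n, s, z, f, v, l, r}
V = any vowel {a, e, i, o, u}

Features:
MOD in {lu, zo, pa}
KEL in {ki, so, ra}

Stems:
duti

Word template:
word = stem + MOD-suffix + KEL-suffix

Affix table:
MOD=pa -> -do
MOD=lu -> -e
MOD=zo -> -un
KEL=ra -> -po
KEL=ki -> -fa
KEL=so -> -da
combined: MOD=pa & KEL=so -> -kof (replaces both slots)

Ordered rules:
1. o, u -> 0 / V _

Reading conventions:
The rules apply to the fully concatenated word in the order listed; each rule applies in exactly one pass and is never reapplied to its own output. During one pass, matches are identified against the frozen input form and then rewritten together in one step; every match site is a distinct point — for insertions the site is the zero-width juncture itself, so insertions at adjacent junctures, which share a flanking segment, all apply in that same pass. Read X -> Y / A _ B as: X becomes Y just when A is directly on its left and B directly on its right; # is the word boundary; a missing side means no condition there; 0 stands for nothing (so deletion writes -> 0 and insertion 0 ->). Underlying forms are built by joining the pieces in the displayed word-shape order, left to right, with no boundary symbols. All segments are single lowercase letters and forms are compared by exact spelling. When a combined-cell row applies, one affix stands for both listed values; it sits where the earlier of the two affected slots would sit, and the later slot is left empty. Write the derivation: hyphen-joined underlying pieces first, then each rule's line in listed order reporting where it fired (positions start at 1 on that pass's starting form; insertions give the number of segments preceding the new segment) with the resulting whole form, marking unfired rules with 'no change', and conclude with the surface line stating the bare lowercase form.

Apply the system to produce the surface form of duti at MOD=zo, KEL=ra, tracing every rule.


underlying: duti-un-po
1. o, u -> 0 / V _: fires at position(s) 5: dutinpo
surface: dutinpo


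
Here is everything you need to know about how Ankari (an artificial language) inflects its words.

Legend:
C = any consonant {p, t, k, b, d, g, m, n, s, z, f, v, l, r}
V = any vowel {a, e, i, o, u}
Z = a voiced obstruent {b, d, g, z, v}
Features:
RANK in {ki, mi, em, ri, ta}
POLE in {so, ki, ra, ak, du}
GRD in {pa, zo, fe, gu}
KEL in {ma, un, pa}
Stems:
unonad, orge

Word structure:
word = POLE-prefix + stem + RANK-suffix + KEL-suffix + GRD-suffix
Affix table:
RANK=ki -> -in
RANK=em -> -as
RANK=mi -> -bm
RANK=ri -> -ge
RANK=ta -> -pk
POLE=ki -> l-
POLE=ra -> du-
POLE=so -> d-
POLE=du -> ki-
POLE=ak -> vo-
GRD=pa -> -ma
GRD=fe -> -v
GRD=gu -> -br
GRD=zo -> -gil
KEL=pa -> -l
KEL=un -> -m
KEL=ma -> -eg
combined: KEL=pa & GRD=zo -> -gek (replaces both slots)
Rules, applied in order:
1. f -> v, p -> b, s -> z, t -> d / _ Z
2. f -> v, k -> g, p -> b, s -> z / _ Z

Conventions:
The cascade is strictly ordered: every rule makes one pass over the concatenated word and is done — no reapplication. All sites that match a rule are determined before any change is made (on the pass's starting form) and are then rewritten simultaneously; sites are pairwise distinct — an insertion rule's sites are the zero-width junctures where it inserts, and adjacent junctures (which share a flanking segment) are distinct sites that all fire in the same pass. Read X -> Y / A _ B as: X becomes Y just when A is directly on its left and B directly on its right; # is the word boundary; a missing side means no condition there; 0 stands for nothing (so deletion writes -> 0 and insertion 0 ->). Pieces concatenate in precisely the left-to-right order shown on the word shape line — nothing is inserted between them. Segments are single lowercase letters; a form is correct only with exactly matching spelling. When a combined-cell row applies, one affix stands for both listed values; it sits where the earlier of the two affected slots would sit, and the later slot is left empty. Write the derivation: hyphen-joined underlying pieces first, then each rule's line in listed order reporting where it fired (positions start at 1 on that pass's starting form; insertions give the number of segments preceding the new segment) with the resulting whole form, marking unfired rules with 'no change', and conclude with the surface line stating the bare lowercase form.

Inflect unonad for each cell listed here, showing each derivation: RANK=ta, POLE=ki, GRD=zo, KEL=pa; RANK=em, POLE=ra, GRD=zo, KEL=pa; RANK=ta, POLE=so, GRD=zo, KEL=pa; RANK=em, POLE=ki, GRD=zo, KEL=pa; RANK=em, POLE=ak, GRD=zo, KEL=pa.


cell RANK=ta, POLE=ki, GRD=zo, KEL=pa:
underlying: l-unonad-pk-gek
1. f -> v, p -> b, s -> z, t -> d / _ Z: no change
2. f -> v, k -> g, p -> b, s -> z / _ Z: fires at position(s) 9: lunonadpggek
surface: lunonadpggek

cell RANK=em, POLE=ra, GRD=zo, KEL=pa:
underlying: du-unonad-as-gek
1. f -> v, p -> b, s -> z, t -> d / _ Z: fires at position(s) 10: duunonadazgek
2. f -> v, k -> g, p -> b, s -> z / _ Z: no change
surface: duunonadazgek

cell RANK=ta, POLE=so, GRD=zo, KEL=pa:
underlying: d-unonad-pk-gek
1. f -> v, p -> b, s -> z, t -> d / _ Z: no change
2. f -> v, k -> g, p -> b, s -> z / _ Z: fires at position(s) 9: dunonadpggek
surface: dunonadpggek

cell RANK=em, POLE=ki, GRD=zo, KEL=pa:
underlying: l-unonad-as-gek
1. f -> v, p -> b, s -> z, t -> d / _ Z: fires at position(s) 9: lunonadazgek
2. f -> v, k -> g, p -> b, s -> z / _ Z: no change
surface: lunonadazgek

cell RANK=em, POLE=ak, GRD=zo, KEL=pa:
underlying: vo-unonad-as-gek
1. f -> v, p -> b, s -> z, t -> d / _ Z: fires at position(s) 10: vounonadazgek
2. f -> v, k -> g, p -> b, s -> z / _ Z: no change
surface: vounonadazgek


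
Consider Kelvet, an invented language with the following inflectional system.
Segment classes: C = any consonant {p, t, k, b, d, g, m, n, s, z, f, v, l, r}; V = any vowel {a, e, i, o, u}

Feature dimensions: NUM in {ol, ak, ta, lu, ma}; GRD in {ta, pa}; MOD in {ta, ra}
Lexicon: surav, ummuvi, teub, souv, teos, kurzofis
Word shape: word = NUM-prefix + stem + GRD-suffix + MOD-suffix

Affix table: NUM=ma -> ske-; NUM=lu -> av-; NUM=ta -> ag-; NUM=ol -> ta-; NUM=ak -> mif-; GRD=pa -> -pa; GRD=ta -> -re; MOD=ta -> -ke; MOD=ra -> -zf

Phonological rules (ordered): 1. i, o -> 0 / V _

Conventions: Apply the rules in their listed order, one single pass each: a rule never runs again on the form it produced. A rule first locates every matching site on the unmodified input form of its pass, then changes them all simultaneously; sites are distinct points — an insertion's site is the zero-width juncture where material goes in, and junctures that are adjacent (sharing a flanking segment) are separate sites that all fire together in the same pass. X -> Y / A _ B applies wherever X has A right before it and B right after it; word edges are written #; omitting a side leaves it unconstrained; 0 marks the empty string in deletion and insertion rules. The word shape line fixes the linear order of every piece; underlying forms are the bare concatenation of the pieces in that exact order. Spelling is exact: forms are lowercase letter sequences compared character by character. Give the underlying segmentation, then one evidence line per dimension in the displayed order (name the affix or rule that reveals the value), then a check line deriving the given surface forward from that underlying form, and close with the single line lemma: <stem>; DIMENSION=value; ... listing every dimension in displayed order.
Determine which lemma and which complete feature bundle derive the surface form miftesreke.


underlying: mif-teos-re-ke
NUM=ak - signalled by the affix mif-
GRD=ta - signalled by the affix -re
MOD=ta - signalled by the affix -ke
check: mifteosreke -> miftesreke
lemma: teos; NUM=ak; GRD=ta; MOD=ta


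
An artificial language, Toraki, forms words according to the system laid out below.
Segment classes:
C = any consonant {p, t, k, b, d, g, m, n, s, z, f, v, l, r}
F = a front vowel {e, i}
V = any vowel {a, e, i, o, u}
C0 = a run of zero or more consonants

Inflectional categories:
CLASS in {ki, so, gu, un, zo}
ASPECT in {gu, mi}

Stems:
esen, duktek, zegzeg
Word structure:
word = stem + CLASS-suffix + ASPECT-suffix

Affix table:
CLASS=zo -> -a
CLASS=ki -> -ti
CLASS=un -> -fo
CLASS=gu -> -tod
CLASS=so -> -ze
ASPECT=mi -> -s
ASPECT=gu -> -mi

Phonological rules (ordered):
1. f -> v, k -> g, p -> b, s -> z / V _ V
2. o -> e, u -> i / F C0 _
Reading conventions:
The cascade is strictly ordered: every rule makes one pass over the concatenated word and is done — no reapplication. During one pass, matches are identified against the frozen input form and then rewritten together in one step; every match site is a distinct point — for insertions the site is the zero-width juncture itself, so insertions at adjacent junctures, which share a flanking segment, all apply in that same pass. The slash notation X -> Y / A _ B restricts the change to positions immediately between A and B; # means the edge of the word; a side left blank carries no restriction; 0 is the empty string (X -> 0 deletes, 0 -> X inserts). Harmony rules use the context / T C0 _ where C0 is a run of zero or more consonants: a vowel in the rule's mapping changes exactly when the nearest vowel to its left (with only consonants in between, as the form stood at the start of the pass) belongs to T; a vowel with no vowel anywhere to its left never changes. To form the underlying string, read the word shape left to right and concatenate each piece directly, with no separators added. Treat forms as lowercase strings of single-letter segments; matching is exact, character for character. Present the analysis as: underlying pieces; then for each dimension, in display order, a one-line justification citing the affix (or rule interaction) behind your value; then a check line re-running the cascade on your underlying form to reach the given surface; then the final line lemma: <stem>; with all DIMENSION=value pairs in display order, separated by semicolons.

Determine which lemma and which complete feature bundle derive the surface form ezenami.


underlying: esen-a-mi
CLASS=zo - signalled by the affix -a
ASPECT=gu - signalled by the affix -mi
check: esenami -> ezenami -> ezenami
lemma: esen; CLASS=zo; ASPECT=gu


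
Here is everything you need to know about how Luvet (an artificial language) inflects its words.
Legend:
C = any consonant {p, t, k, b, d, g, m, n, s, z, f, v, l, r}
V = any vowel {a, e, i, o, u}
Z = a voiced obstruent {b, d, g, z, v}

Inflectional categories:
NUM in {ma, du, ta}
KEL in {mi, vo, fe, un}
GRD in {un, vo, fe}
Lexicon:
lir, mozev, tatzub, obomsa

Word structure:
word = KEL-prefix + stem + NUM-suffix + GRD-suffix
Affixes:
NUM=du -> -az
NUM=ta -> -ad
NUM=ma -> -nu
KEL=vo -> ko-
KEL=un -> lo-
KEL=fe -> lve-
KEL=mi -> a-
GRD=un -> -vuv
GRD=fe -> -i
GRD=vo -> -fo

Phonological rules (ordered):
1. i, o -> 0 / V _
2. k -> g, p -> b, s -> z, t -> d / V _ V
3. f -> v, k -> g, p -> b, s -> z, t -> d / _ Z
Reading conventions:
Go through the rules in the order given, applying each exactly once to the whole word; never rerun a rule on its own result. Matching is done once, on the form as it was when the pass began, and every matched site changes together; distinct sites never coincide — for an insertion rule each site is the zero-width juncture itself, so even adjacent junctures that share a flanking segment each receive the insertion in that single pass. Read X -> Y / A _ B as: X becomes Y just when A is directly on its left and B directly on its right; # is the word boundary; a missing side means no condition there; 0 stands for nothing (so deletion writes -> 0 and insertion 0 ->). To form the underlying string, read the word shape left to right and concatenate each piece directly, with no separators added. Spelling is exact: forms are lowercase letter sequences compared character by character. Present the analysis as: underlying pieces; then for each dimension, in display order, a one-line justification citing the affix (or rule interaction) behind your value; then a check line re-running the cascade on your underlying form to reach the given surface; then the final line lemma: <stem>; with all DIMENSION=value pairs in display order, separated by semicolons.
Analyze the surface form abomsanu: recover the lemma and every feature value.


underlying: a-obomsa-nu-i
NUM=ma - signalled by the affix -nu
KEL=mi - signalled by the affix a-
GRD=fe - signalled by the affix -i
check: aobomsanui -> abomsanu -> abomsanu -> abomsanu
lemma: obomsa; NUM=ma; KEL=mi; GRD=fe


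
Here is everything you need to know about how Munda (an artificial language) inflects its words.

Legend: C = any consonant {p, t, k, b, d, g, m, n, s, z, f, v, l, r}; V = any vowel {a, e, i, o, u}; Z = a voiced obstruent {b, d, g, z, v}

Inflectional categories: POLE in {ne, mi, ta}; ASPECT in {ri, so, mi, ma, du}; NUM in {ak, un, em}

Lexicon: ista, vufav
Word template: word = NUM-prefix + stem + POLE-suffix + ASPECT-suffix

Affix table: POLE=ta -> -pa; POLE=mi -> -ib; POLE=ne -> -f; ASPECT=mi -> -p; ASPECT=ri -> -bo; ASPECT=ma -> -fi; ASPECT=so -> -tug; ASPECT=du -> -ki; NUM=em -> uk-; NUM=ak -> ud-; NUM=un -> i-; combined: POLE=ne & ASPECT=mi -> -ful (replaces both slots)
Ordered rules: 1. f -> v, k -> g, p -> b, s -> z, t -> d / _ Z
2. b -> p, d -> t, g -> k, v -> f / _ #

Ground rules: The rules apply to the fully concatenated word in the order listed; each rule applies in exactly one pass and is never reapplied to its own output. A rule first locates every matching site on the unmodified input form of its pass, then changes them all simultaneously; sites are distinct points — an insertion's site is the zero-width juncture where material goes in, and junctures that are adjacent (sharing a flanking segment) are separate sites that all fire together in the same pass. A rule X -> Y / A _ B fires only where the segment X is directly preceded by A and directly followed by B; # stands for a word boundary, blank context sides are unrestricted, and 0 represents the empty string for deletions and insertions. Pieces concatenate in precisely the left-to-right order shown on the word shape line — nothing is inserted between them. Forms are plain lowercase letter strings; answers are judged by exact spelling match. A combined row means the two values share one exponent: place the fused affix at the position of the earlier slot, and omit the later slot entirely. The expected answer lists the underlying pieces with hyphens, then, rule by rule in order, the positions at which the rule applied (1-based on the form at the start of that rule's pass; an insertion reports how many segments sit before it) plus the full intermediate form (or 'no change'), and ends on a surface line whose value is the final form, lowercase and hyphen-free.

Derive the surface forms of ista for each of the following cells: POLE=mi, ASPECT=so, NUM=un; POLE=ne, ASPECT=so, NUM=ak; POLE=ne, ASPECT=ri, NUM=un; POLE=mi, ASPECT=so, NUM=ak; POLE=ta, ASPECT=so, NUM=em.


cell POLE=mi, ASPECT=so, NUM=un:
underlying: i-ista-ib-tug
1. f -> v, k -> g, p -> b, s -> z, t -> d / _ Z: no change
2. b -> p, d -> t, g -> k, v -> f / _ #: fires at position(s) 10: iistaibtuk
surface: iistaibtuk

cell POLE=ne, ASPECT=so, NUM=ak:
underlying: ud-ista-f-tug
1. f -> v, k -> g, p -> b, s -> z, t -> d / _ Z: no change
2. b -> p, d -> t, g -> k, v -> f / _ #: fires at position(s) 10: udistaftuk
surface: udistaftuk

cell POLE=ne, ASPECT=ri, NUM=un:
underlying: i-ista-f-bo
1. f -> v, k -> g, p -> b, s -> z, t -> d / _ Z: fires at position(s) 6: iistavbo
2. b -> p, d -> t, g -> k, v -> f / _ #: no change
surface: iistavbo

cell POLE=mi, ASPECT=so, NUM=ak:
underlying: ud-ista-ib-tug
1. f -> v, k -> g, p -> b, s -> z, t -> d / _ Z: no change
2. b -> p, d -> t, g -> k, v -> f / _ #: fires at position(s) 11: udistaibtuk
surface: udistaibtuk

cell POLE=ta, ASPECT=so, NUM=em:
underlying: uk-ista-pa-tug
1. f -> v, k -> g, p -> b, s -> z, t -> d / _ Z: no change
2. b -> p, d -> t, g -> k, v -> f / _ #: fires at position(s) 11: ukistapatuk
surface: ukistapatuk


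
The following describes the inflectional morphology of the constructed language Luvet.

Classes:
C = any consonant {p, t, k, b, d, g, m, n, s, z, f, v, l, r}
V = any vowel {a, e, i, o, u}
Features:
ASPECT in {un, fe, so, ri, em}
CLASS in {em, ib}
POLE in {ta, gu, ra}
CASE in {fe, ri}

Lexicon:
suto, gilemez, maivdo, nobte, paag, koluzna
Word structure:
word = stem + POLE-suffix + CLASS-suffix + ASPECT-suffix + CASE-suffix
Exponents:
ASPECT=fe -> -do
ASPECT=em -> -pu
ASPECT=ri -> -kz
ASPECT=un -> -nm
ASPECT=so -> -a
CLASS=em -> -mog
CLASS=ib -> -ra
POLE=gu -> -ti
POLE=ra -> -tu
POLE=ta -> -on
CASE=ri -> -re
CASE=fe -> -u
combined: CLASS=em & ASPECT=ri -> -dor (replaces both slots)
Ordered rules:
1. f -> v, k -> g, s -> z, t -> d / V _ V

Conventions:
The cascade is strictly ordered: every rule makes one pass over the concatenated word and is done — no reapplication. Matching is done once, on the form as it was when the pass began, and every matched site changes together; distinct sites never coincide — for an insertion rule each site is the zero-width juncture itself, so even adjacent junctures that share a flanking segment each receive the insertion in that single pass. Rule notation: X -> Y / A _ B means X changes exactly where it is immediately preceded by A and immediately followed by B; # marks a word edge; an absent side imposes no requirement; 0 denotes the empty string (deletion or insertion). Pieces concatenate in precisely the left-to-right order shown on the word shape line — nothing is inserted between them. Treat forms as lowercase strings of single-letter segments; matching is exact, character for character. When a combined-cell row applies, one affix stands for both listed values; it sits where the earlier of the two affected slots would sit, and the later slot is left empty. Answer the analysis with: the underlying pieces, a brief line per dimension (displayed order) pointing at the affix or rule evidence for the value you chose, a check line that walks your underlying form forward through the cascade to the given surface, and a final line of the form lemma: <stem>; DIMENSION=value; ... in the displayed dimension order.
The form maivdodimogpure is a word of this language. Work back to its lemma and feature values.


underlying: maivdo-ti-mog-pu-re
ASPECT=em - signalled by the affix -pu
CLASS=em - signalled by the affix -mog
POLE=gu - signalled by the affix -ti
CASE=ri - signalled by the affix -re
check: maivdotimogpure -> maivdodimogpure
lemma: maivdo; ASPECT=em; CLASS=em; POLE=gu; CASE=ri


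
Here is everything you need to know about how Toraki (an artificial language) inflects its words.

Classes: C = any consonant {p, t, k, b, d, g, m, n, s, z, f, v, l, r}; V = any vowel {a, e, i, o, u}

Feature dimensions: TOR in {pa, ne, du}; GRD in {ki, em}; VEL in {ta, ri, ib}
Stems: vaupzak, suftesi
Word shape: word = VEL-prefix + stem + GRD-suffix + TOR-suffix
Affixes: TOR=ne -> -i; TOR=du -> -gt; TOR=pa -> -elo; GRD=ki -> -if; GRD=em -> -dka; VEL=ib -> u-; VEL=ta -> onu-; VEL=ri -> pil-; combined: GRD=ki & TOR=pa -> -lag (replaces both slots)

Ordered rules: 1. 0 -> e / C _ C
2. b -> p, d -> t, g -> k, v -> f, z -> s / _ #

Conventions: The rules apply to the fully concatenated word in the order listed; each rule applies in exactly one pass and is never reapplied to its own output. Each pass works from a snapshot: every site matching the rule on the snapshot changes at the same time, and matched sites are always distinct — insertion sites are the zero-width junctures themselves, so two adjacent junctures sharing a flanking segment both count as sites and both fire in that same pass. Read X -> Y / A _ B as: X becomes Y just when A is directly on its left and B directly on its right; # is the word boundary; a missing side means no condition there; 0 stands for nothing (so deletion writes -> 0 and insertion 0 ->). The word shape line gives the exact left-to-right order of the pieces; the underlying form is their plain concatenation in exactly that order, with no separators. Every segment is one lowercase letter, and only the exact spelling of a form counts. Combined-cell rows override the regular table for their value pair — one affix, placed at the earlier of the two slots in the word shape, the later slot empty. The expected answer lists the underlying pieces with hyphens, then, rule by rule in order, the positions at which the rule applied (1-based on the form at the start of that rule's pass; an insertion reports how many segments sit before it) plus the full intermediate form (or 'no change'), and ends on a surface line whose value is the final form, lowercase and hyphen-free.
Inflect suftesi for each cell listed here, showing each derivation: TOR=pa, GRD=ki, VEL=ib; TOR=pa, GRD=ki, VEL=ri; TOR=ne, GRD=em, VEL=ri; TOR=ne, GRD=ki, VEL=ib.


cell TOR=pa, GRD=ki, VEL=ib:
underlying: u-suftesi-lag
1. 0 -> e / C _ C: inserts after position(s) 4: usufetesilag
2. b -> p, d -> t, g -> k, v -> f, z -> s / _ #: fires at position(s) 12: usufetesilak
surface: usufetesilak

cell TOR=pa, GRD=ki, VEL=ri:
underlying: pil-suftesi-lag
1. 0 -> e / C _ C: inserts after position(s) 3, 6: pilesufetesilag
2. b -> p, d -> t, g -> k, v -> f, z -> s / _ #: fires at position(s) 15: pilesufetesilak
surface: pilesufetesilak

cell TOR=ne, GRD=em, VEL=ri:
underlying: pil-suftesi-dka-i
1. 0 -> e / C _ C: inserts after position(s) 3, 6, 11: pilesufetesidekai
2. b -> p, d -> t, g -> k, v -> f, z -> s / _ #: no change
surface: pilesufetesidekai

cell TOR=ne, GRD=ki, VEL=ib:
underlying: u-suftesi-if-i
1. 0 -> e / C _ C: inserts after position(s) 4: usufetesiifi
2. b -> p, d -> t, g -> k, v -> f, z -> s / _ #: no change
surface: usufetesiifi


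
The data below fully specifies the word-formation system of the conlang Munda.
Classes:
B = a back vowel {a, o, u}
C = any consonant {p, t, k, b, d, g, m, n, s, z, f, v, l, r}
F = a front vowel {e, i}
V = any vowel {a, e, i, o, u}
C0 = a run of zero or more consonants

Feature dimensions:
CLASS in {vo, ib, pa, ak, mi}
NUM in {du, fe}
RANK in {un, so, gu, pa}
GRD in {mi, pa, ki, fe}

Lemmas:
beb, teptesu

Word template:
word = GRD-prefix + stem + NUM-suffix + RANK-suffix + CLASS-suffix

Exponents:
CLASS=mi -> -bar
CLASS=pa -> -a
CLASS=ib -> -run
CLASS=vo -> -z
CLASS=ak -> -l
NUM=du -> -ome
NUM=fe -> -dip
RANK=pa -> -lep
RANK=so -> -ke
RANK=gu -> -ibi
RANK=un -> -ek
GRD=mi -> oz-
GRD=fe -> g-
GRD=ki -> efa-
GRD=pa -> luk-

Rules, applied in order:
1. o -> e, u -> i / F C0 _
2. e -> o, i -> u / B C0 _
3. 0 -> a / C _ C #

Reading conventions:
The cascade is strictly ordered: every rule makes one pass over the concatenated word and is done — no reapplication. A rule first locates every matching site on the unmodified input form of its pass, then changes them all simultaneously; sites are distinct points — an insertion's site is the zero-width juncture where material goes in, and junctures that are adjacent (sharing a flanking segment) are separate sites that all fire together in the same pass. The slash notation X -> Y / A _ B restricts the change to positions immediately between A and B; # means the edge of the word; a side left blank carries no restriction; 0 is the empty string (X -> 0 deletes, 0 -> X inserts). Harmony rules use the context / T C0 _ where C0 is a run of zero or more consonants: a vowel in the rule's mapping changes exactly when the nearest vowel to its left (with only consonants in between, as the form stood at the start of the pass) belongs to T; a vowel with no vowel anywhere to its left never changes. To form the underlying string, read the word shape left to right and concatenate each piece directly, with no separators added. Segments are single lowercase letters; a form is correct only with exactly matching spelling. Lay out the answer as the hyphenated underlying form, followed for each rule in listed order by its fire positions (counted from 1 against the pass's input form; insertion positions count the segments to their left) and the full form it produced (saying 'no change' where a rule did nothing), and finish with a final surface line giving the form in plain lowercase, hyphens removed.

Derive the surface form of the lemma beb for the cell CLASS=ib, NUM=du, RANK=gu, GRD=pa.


underlying: luk-beb-ome-ibi-run
1. o -> e, u -> i / F C0 _: fires at position(s) 7, 14: lukbebemeibirin
2. e -> o, i -> u / B C0 _: fires at position(s) 5: lukbobemeibirin
3. 0 -> a / C _ C #: no change
surface: lukbobemeibirin
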